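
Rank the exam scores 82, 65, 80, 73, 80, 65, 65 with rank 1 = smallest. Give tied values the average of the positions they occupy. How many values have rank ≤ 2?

Sorted (ascending): 65, 65, 65, 73, 80, 80, 82
The 3 values of 65 occupy positions 1–3 → average rank 2.
The 2 values of 80 occupy positions 5–6 → average rank (5+6)/2 = 5.5.
Ranks ≤ 2: {2, 2, 2} → 3 values.

3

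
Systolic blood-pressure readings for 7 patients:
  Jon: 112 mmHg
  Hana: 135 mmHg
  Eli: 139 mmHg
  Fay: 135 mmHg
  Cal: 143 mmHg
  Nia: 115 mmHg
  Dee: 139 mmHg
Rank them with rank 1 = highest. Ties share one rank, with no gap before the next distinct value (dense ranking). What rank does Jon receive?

Sorted (descending): 143, 139, 139, 135, 135, 115, 112
The 2 values of 139 share dense rank 2.
The 2 values of 135 share dense rank 3.
Remaining distinct values take the next consecutive integers.
Jon has value 112 mmHg → rank 5.

5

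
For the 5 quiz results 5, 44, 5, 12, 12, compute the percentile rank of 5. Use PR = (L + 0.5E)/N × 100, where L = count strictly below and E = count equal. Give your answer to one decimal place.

N = 5.
Strictly below 5: 0. Equal to 5: 2.
PR = (0 + 0.5·2)/5 × 100 = 20.0

20.0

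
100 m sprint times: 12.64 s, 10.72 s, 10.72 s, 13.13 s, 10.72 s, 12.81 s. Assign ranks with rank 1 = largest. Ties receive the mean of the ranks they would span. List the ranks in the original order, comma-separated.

3, 5, 5, 1, 5, 2

Sorted (descending): 13.13, 12.81, 12.64, 10.72, 10.72, 10.72
The 3 values of 10.72 occupy positions 4–6 → average rank 5.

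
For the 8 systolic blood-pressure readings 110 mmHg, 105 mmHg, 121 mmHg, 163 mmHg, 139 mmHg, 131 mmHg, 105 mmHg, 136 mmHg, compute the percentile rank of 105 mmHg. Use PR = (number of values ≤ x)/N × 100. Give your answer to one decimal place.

N = 8.
Strictly below 105: 0. Equal to 105: 2.
PR = 2/8 × 100 = 25.0

25.0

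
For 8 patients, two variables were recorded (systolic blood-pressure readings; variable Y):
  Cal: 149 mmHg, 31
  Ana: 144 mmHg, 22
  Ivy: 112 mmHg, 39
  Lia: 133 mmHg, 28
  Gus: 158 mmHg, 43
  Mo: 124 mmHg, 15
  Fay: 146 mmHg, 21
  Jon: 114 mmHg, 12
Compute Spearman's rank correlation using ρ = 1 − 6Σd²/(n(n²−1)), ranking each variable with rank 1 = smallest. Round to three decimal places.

Ranks of variable 1: 7, 5, 1, 4, 8, 3, 6, 2
Ranks of variable 2: 6, 4, 7, 5, 8, 2, 3, 1
d = r₁ − r₂: 1, 1, -6, -1, 0, 1, 3, 1
d²: 1, 1, 36, 1, 0, 1, 9, 1; Σd² = 50
ρ = 1 − 6·50/(8·63) = 1 − 300/504 = 0.405

0.405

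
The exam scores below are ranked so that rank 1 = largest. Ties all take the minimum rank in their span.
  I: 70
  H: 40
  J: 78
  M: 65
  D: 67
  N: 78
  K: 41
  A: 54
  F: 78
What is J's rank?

1

Sorted (descending): 78, 78, 78, 70, 67, 65, 54, 41, 40
The 3 values of 78 occupy positions 1–3 → each gets rank 1.
J has value 78 → rank 1.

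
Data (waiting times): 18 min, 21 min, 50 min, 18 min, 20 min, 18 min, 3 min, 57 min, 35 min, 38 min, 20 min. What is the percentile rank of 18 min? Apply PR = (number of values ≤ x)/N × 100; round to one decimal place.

N = 11.
Strictly below 18: 1. Equal to 18: 3.
PR = 4/11 × 100 = 36.4

36.4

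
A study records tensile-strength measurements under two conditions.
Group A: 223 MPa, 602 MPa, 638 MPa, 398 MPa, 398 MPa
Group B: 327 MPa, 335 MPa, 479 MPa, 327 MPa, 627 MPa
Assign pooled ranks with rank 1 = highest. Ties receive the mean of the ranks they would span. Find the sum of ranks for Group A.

Sorted (descending): 638, 627, 602, 479, 398, 398, 335, 327, 327, 223
The 2 values of 398 occupy positions 5–6 → average rank (5+6)/2 = 5.5.
The 2 values of 327 occupy positions 8–9 → average rank (8+9)/2 = 8.5.
Group A values → pooled ranks: 223→10, 602→3, 638→1, 398→5.5, 398→5.5
Rank sum = 10 + 3 + 1 + 5.5 + 5.5 = 25

25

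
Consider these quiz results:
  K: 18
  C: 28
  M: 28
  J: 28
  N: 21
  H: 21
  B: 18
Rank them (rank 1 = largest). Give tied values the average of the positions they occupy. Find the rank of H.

Sorted (descending): 28, 28, 28, 21, 21, 18, 18
The 3 values of 28 occupy positions 1–3 → average rank 2.
The 2 values of 21 occupy positions 4–5 → average rank (4+5)/2 = 4.5.
The 2 values of 18 occupy positions 6–7 → average rank (6+7)/2 = 6.5.
H has value 21 → rank 4.5.

4.5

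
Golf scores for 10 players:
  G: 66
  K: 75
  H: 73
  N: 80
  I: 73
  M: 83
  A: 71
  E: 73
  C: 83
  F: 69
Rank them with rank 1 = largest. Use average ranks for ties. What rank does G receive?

10

Sorted (descending): 83, 83, 80, 75, 73, 73, 73, 71, 69, 66
The 2 values of 83 occupy positions 1–2 → average rank (1+2)/2 = 1.5.
The 3 values of 73 occupy positions 5–7 → average rank 6.
G has value 66 → rank 10.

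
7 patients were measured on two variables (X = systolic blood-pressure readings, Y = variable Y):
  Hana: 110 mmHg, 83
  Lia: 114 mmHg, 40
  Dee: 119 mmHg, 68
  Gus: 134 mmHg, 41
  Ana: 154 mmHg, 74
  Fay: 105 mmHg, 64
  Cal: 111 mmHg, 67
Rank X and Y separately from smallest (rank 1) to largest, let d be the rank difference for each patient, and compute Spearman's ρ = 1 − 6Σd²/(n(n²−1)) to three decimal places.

Ranks of variable 1: 2, 4, 5, 6, 7, 1, 3
Ranks of variable 2: 7, 1, 5, 2, 6, 3, 4
d = r₁ − r₂: -5, 3, 0, 4, 1, -2, -1
d²: 25, 9, 0, 16, 1, 4, 1; Σd² = 56
ρ = 1 − 6·56/(7·48) = 1 − 336/336 = 0.000

0.000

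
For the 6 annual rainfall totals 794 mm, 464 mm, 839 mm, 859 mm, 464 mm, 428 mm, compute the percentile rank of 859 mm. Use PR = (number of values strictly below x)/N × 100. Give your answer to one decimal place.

83.3

N = 6.
Strictly below 859: 5. Equal to 859: 1.
PR = 5/6 × 100 = 83.3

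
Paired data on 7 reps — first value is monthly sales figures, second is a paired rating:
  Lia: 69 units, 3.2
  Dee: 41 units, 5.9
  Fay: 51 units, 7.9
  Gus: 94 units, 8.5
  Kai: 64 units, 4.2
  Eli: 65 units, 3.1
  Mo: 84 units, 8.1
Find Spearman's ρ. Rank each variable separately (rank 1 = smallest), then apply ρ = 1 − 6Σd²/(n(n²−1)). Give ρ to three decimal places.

Ranks of variable 1: 5, 1, 2, 7, 3, 4, 6
Ranks of variable 2: 2, 4, 5, 7, 3, 1, 6
d = r₁ − r₂: 3, -3, -3, 0, 0, 3, 0
d²: 9, 9, 9, 0, 0, 9, 0; Σd² = 36
ρ = 1 − 6·36/(7·48) = 1 − 216/336 = 0.357

0.357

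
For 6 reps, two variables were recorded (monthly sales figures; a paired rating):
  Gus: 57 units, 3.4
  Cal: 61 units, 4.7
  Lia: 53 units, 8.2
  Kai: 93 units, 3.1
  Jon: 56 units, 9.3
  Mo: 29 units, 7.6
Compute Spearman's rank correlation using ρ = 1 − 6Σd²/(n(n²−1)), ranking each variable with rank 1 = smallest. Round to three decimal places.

Ranks of variable 1: 4, 5, 2, 6, 3, 1
Ranks of variable 2: 2, 3, 5, 1, 6, 4
d = r₁ − r₂: 2, 2, -3, 5, -3, -3
d²: 4, 4, 9, 25, 9, 9; Σd² = 60
ρ = 1 − 6·60/(6·35) = 1 − 360/210 = -0.714

-0.714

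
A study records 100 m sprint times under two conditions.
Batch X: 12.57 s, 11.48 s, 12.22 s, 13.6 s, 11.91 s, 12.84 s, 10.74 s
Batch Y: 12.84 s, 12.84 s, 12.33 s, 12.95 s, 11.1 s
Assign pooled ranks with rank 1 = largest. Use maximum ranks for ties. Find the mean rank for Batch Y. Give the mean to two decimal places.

Sorted (descending): 13.6, 12.95, 12.84, 12.84, 12.84, 12.57, 12.33, 12.22, 11.91, 11.48, 11.1, 10.74
The 3 values of 12.84 occupy positions 3–5 → each gets rank 5.
Batch Y values → pooled ranks: 12.84→5, 12.84→5, 12.33→7, 12.95→2, 11.1→11
Mean rank = (5 + 5 + 7 + 2 + 11) / 5 = 6.00

6.00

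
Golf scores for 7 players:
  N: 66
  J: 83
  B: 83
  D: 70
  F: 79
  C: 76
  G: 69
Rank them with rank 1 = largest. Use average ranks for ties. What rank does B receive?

1.5

Sorted (descending): 83, 83, 79, 76, 70, 69, 66
The 2 values of 83 occupy positions 1–2 → average rank (1+2)/2 = 1.5.
B has value 83 → rank 1.5.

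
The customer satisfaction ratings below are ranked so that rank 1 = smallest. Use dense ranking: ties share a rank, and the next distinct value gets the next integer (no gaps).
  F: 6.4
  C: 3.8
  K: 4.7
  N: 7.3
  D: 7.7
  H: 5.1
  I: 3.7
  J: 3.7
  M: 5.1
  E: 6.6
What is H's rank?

4

Sorted (ascending): 3.7, 3.7, 3.8, 4.7, 5.1, 5.1, 6.4, 6.6, 7.3, 7.7
The 2 values of 3.7 share dense rank 1.
The 2 values of 5.1 share dense rank 4.
Remaining distinct values take the next consecutive integers.
H has value 5.1 → rank 4.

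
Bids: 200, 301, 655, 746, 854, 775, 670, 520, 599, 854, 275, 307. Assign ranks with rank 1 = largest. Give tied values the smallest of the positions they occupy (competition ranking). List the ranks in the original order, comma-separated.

12, 10, 6, 4, 1, 3, 5, 8, 7, 1, 11, 9

Sorted (descending): 854, 854, 775, 746, 670, 655, 599, 520, 307, 301, 275, 200
The 2 values of 854 occupy positions 1–2 → each gets rank 1.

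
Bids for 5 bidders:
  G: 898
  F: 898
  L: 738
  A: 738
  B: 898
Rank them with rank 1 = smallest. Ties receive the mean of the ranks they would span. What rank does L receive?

1.5

Sorted (ascending): 738, 738, 898, 898, 898
The 2 values of 738 occupy positions 1–2 → average rank (1+2)/2 = 1.5.
The 3 values of 898 occupy positions 3–5 → average rank 4.
L has value 738 → rank 1.5.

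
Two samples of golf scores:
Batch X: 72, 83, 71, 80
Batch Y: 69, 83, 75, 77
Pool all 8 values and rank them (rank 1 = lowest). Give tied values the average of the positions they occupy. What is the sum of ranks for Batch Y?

17.5

Sorted (ascending): 69, 71, 72, 75, 77, 80, 83, 83
The 2 values of 83 occupy positions 7–8 → average rank (7+8)/2 = 7.5.
Batch Y values → pooled ranks: 69→1, 83→7.5, 75→4, 77→5
Rank sum = 1 + 7.5 + 4 + 5 = 17.5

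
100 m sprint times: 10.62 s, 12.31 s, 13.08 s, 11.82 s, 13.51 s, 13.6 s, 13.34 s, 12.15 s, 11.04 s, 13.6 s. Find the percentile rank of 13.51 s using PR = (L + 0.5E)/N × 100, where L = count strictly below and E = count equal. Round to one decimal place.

75.0

N = 10.
Strictly below 13.51: 7. Equal to 13.51: 1.
PR = (7 + 0.5·1)/10 × 100 = 75.0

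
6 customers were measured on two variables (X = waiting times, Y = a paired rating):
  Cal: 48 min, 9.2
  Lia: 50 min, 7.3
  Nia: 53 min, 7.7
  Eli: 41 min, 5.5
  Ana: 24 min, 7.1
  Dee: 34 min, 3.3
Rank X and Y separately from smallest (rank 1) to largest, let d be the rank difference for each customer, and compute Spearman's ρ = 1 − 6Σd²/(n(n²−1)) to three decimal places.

Ranks of variable 1: 4, 5, 6, 3, 1, 2
Ranks of variable 2: 6, 4, 5, 2, 3, 1
d = r₁ − r₂: -2, 1, 1, 1, -2, 1
d²: 4, 1, 1, 1, 4, 1; Σd² = 12
ρ = 1 − 6·12/(6·35) = 1 − 72/210 = 0.657

0.657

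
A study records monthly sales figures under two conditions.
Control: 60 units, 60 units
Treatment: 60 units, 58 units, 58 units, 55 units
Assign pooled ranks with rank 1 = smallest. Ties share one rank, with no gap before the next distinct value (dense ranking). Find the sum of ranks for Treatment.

Sorted (ascending): 55, 58, 58, 60, 60, 60
The 2 values of 58 share dense rank 2.
The 3 values of 60 share dense rank 3.
Remaining distinct values take the next consecutive integers.
Treatment values → pooled ranks: 60→3, 58→2, 58→2, 55→1
Rank sum = 3 + 2 + 2 + 1 = 8

8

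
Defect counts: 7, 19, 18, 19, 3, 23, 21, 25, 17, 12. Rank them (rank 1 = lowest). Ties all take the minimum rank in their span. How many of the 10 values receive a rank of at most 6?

Sorted (ascending): 3, 7, 12, 17, 18, 19, 19, 21, 23, 25
The 2 values of 19 occupy positions 6–7 → each gets rank 6.
Ranks ≤ 6: {1, 2, 3, 4, 5, 6, 6} → 7 values.

7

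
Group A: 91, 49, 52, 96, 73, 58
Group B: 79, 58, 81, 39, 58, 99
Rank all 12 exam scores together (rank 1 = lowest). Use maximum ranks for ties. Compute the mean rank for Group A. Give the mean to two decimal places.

6.50

Sorted (ascending): 39, 49, 52, 58, 58, 58, 73, 79, 81, 91, 96, 99
The 3 values of 58 occupy positions 4–6 → each gets rank 6.
Group A values → pooled ranks: 91→10, 49→2, 52→3, 96→11, 73→7, 58→6
Mean rank = (10 + 2 + 3 + 11 + 7 + 6) / 6 = 6.50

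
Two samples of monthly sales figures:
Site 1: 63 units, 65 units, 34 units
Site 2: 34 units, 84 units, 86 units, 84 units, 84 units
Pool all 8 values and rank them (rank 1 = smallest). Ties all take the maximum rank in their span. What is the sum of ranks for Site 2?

Sorted (ascending): 34, 34, 63, 65, 84, 84, 84, 86
The 2 values of 34 occupy positions 1–2 → each gets rank 2.
The 3 values of 84 occupy positions 5–7 → each gets rank 7.
Site 2 values → pooled ranks: 34→2, 84→7, 86→8, 84→7, 84→7
Rank sum = 2 + 7 + 8 + 7 + 7 = 31

31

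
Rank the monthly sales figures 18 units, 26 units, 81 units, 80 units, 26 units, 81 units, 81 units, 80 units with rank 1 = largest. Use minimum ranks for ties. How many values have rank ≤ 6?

Sorted (descending): 81, 81, 81, 80, 80, 26, 26, 18
The 3 values of 81 occupy positions 1–3 → each gets rank 1.
The 2 values of 80 occupy positions 4–5 → each gets rank 4.
The 2 values of 26 occupy positions 6–7 → each gets rank 6.
Ranks ≤ 6: {1, 1, 1, 4, 4, 6, 6} → 7 values.

7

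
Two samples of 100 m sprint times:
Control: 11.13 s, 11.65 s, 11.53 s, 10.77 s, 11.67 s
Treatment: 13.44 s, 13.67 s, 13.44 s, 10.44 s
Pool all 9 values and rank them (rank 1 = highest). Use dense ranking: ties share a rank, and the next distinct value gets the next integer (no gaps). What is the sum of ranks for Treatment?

Sorted (descending): 13.67, 13.44, 13.44, 11.67, 11.65, 11.53, 11.13, 10.77, 10.44
The 2 values of 13.44 share dense rank 2.
Remaining distinct values take the next consecutive integers.
Treatment values → pooled ranks: 13.44→2, 13.67→1, 13.44→2, 10.44→8
Rank sum = 2 + 1 + 2 + 8 = 13

13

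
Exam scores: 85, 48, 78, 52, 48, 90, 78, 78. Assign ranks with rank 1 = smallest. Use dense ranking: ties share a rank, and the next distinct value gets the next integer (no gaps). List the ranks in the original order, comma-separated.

Sorted (ascending): 48, 48, 52, 78, 78, 78, 85, 90
The 2 values of 48 share dense rank 1.
The 3 values of 78 share dense rank 3.
Remaining distinct values take the next consecutive integers.

4, 1, 3, 2, 1, 5, 3, 3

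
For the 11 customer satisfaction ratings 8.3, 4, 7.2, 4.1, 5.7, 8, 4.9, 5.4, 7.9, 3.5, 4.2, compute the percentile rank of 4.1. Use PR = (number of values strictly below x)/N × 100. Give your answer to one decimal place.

18.2

N = 11.
Strictly below 4.1: 2. Equal to 4.1: 1.
PR = 2/11 × 100 = 18.2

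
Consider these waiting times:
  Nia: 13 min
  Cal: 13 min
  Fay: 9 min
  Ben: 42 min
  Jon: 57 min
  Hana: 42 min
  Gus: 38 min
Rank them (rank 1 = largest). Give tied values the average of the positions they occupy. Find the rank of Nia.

Sorted (descending): 57, 42, 42, 38, 13, 13, 9
The 2 values of 42 occupy positions 2–3 → average rank (2+3)/2 = 2.5.
The 2 values of 13 occupy positions 5–6 → average rank (5+6)/2 = 5.5.
Nia has value 13 min → rank 5.5.

5.5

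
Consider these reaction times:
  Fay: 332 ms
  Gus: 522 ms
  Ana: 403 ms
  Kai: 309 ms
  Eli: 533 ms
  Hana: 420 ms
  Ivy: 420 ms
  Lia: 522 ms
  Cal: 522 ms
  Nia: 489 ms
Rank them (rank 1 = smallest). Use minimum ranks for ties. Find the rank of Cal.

Sorted (ascending): 309, 332, 403, 420, 420, 489, 522, 522, 522, 533
The 2 values of 420 occupy positions 4–5 → each gets rank 4.
The 3 values of 522 occupy positions 7–9 → each gets rank 7.
Cal has value 522 ms → rank 7.

7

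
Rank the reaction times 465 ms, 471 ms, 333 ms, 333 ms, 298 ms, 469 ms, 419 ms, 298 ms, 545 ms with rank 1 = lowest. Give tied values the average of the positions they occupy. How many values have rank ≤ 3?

Sorted (ascending): 298, 298, 333, 333, 419, 465, 469, 471, 545
The 2 values of 298 occupy positions 1–2 → average rank (1+2)/2 = 1.5.
The 2 values of 333 occupy positions 3–4 → average rank (3+4)/2 = 3.5.
Ranks ≤ 3: {1.5, 1.5} → 2 values.

2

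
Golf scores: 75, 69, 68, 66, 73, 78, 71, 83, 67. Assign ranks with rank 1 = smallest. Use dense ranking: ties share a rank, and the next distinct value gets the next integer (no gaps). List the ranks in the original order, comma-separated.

Sorted (ascending): 66, 67, 68, 69, 71, 73, 75, 78, 83
No ties — each value takes its position as its rank.

7, 4, 3, 1, 6, 8, 5, 9, 2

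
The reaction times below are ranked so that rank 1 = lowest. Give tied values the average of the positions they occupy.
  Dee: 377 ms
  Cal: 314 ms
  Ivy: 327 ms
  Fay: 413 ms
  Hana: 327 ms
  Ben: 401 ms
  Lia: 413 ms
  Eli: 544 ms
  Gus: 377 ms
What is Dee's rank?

4.5

Sorted (ascending): 314, 327, 327, 377, 377, 401, 413, 413, 544
The 2 values of 327 occupy positions 2–3 → average rank (2+3)/2 = 2.5.
The 2 values of 377 occupy positions 4–5 → average rank (4+5)/2 = 4.5.
The 2 values of 413 occupy positions 7–8 → average rank (7+8)/2 = 7.5.
Dee has value 377 ms → rank 4.5.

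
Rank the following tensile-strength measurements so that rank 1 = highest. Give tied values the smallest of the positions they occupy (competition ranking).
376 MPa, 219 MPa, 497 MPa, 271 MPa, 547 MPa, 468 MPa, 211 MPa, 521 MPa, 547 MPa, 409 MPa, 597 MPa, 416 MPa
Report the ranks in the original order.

Sorted (descending): 597, 547, 547, 521, 497, 468, 416, 409, 376, 271, 219, 211
The 2 values of 547 occupy positions 2–3 → each gets rank 2.

9, 11, 5, 10, 2, 6, 12, 4, 2, 8, 1, 7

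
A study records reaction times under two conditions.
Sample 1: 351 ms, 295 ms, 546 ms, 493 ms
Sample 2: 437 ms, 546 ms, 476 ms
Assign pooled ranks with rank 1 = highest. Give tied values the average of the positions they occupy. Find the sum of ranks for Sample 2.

Sorted (descending): 546, 546, 493, 476, 437, 351, 295
The 2 values of 546 occupy positions 1–2 → average rank (1+2)/2 = 1.5.
Sample 2 values → pooled ranks: 437→5, 546→1.5, 476→4
Rank sum = 5 + 1.5 + 4 = 10.5

10.5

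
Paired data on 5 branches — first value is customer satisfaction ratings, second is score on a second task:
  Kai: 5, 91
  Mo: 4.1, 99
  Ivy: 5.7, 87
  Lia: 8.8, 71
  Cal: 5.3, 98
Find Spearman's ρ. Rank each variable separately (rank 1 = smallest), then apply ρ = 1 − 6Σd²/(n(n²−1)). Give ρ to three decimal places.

Ranks of variable 1: 2, 1, 4, 5, 3
Ranks of variable 2: 3, 5, 2, 1, 4
d = r₁ − r₂: -1, -4, 2, 4, -1
d²: 1, 16, 4, 16, 1; Σd² = 38
ρ = 1 − 6·38/(5·24) = 1 − 228/120 = -0.900

-0.900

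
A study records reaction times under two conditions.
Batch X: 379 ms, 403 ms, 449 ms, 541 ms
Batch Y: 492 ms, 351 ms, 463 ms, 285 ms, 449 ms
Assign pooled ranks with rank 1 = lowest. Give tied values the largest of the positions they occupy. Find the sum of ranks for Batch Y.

Sorted (ascending): 285, 351, 379, 403, 449, 449, 463, 492, 541
The 2 values of 449 occupy positions 5–6 → each gets rank 6.
Batch Y values → pooled ranks: 492→8, 351→2, 463→7, 285→1, 449→6
Rank sum = 8 + 2 + 7 + 1 + 6 = 24

24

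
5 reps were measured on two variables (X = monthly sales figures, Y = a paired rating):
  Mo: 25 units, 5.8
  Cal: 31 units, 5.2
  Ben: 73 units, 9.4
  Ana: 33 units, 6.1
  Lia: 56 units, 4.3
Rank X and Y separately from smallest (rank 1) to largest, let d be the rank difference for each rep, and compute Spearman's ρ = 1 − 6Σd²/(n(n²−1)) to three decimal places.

0.300

Ranks of variable 1: 1, 2, 5, 3, 4
Ranks of variable 2: 3, 2, 5, 4, 1
d = r₁ − r₂: -2, 0, 0, -1, 3
d²: 4, 0, 0, 1, 9; Σd² = 14
ρ = 1 − 6·14/(5·24) = 1 − 84/120 = 0.300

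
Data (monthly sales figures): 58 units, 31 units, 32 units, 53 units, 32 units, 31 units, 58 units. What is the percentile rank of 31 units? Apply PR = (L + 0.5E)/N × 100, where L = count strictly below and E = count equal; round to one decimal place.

N = 7.
Strictly below 31: 0. Equal to 31: 2.
PR = (0 + 0.5·2)/7 × 100 = 14.3

14.3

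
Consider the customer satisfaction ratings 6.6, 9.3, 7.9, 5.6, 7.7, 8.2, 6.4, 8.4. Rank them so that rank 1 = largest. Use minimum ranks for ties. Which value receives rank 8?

Sorted (descending): 9.3, 8.4, 8.2, 7.9, 7.7, 6.6, 6.4, 5.6
No ties — each value takes its position as its rank.
Rank 8 → value 5.6.

5.6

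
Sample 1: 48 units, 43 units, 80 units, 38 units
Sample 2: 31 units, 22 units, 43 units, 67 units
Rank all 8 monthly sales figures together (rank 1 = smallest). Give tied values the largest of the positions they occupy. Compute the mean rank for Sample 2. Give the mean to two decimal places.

Sorted (ascending): 22, 31, 38, 43, 43, 48, 67, 80
The 2 values of 43 occupy positions 4–5 → each gets rank 5.
Sample 2 values → pooled ranks: 31→2, 22→1, 43→5, 67→7
Mean rank = (2 + 1 + 5 + 7) / 4 = 3.75

3.75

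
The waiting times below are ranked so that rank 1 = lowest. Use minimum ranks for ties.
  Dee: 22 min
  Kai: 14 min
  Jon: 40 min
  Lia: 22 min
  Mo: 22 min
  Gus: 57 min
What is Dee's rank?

2

Sorted (ascending): 14, 22, 22, 22, 40, 57
The 3 values of 22 occupy positions 2–4 → each gets rank 2.
Dee has value 22 min → rank 2.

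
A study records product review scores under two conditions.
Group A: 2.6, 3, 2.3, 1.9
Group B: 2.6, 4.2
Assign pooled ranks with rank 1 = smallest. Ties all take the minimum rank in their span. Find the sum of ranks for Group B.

9

Sorted (ascending): 1.9, 2.3, 2.6, 2.6, 3, 4.2
The 2 values of 2.6 occupy positions 3–4 → each gets rank 3.
Group B values → pooled ranks: 2.6→3, 4.2→6
Rank sum = 3 + 6 = 9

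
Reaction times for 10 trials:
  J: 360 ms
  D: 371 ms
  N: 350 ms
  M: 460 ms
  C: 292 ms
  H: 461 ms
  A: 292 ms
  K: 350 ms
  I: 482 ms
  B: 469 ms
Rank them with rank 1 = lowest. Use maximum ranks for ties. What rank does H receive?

8

Sorted (ascending): 292, 292, 350, 350, 360, 371, 460, 461, 469, 482
The 2 values of 292 occupy positions 1–2 → each gets rank 2.
The 2 values of 350 occupy positions 3–4 → each gets rank 4.
H has value 461 ms → rank 8.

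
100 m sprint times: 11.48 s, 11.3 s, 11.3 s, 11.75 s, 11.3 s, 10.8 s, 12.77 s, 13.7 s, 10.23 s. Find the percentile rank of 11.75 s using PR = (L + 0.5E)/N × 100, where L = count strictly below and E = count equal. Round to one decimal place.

N = 9.
Strictly below 11.75: 6. Equal to 11.75: 1.
PR = (6 + 0.5·1)/9 × 100 = 72.2

72.2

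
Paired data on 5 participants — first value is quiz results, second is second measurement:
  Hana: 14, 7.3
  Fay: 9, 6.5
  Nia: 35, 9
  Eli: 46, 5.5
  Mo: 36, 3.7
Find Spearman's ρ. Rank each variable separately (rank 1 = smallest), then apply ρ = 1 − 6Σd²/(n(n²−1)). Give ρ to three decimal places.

-0.500

Ranks of variable 1: 2, 1, 3, 5, 4
Ranks of variable 2: 4, 3, 5, 2, 1
d = r₁ − r₂: -2, -2, -2, 3, 3
d²: 4, 4, 4, 9, 9; Σd² = 30
ρ = 1 − 6·30/(5·24) = 1 − 180/120 = -0.500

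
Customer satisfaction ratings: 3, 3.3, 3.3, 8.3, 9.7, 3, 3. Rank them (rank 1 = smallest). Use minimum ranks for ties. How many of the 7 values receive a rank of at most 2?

Sorted (ascending): 3, 3, 3, 3.3, 3.3, 8.3, 9.7
The 3 values of 3 occupy positions 1–3 → each gets rank 1.
The 2 values of 3.3 occupy positions 4–5 → each gets rank 4.
Ranks ≤ 2: {1, 1, 1} → 3 values.

3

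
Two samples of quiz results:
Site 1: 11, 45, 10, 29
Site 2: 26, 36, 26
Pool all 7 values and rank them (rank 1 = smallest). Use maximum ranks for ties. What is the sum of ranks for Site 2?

14

Sorted (ascending): 10, 11, 26, 26, 29, 36, 45
The 2 values of 26 occupy positions 3–4 → each gets rank 4.
Site 2 values → pooled ranks: 26→4, 36→6, 26→4
Rank sum = 4 + 6 + 4 = 14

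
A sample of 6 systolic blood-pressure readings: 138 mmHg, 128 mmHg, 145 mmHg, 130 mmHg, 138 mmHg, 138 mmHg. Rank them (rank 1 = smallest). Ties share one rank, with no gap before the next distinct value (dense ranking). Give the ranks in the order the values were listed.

Sorted (ascending): 128, 130, 138, 138, 138, 145
The 3 values of 138 share dense rank 3.
Remaining distinct values take the next consecutive integers.

3, 1, 4, 2, 3, 3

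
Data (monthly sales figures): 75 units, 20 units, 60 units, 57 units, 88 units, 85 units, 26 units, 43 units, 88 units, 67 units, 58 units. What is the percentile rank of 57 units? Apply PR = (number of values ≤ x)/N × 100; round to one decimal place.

N = 11.
Strictly below 57: 3. Equal to 57: 1.
PR = 4/11 × 100 = 36.4

36.4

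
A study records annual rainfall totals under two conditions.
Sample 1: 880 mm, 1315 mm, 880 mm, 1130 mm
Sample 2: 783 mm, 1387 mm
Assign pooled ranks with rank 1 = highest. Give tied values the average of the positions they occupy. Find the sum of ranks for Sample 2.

7

Sorted (descending): 1387, 1315, 1130, 880, 880, 783
The 2 values of 880 occupy positions 4–5 → average rank (4+5)/2 = 4.5.
Sample 2 values → pooled ranks: 783→6, 1387→1
Rank sum = 6 + 1 = 7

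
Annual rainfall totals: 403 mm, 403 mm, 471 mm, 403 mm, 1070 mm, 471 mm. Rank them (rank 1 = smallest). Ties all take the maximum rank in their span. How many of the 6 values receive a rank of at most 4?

Sorted (ascending): 403, 403, 403, 471, 471, 1070
The 3 values of 403 occupy positions 1–3 → each gets rank 3.
The 2 values of 471 occupy positions 4–5 → each gets rank 5.
Ranks ≤ 4: {3, 3, 3} → 3 values.

3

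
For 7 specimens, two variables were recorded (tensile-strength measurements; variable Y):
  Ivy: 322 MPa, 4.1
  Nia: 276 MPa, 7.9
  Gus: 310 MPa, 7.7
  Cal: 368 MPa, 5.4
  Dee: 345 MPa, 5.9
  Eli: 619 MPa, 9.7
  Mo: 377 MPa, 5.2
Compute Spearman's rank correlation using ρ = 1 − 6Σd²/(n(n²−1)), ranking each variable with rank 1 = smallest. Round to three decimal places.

Ranks of variable 1: 3, 1, 2, 5, 4, 7, 6
Ranks of variable 2: 1, 6, 5, 3, 4, 7, 2
d = r₁ − r₂: 2, -5, -3, 2, 0, 0, 4
d²: 4, 25, 9, 4, 0, 0, 16; Σd² = 58
ρ = 1 − 6·58/(7·48) = 1 − 348/336 = -0.036

-0.036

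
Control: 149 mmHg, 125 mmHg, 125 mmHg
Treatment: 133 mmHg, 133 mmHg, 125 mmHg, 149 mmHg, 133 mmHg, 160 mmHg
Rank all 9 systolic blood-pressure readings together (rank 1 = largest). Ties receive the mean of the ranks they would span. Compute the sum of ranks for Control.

Sorted (descending): 160, 149, 149, 133, 133, 133, 125, 125, 125
The 2 values of 149 occupy positions 2–3 → average rank (2+3)/2 = 2.5.
The 3 values of 133 occupy positions 4–6 → average rank 5.
The 3 values of 125 occupy positions 7–9 → average rank 8.
Control values → pooled ranks: 149→2.5, 125→8, 125→8
Rank sum = 2.5 + 8 + 8 = 18.5

18.5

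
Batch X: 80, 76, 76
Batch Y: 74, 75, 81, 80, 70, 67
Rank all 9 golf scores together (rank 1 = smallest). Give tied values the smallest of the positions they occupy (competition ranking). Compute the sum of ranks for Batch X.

Sorted (ascending): 67, 70, 74, 75, 76, 76, 80, 80, 81
The 2 values of 76 occupy positions 5–6 → each gets rank 5.
The 2 values of 80 occupy positions 7–8 → each gets rank 7.
Batch X values → pooled ranks: 80→7, 76→5, 76→5
Rank sum = 7 + 5 + 5 = 17

17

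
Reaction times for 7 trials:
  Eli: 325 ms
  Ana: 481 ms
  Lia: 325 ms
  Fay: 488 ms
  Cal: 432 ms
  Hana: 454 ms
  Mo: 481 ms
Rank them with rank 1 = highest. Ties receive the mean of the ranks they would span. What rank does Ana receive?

Sorted (descending): 488, 481, 481, 454, 432, 325, 325
The 2 values of 481 occupy positions 2–3 → average rank (2+3)/2 = 2.5.
The 2 values of 325 occupy positions 6–7 → average rank (6+7)/2 = 6.5.
Ana has value 481 ms → rank 2.5.

2.5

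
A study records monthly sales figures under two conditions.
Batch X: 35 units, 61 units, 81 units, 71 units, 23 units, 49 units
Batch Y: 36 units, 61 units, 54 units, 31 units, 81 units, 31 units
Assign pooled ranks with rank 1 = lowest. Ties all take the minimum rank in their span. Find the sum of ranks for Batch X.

40

Sorted (ascending): 23, 31, 31, 35, 36, 49, 54, 61, 61, 71, 81, 81
The 2 values of 31 occupy positions 2–3 → each gets rank 2.
The 2 values of 61 occupy positions 8–9 → each gets rank 8.
The 2 values of 81 occupy positions 11–12 → each gets rank 11.
Batch X values → pooled ranks: 35→4, 61→8, 81→11, 71→10, 23→1, 49→6
Rank sum = 4 + 8 + 11 + 10 + 1 + 6 = 40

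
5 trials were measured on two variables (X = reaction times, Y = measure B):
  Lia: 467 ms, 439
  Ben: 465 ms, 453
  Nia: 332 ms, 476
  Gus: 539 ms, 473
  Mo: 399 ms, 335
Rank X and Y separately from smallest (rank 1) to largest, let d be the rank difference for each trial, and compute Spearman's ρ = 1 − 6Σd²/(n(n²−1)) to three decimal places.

-0.100

Ranks of variable 1: 4, 3, 1, 5, 2
Ranks of variable 2: 2, 3, 5, 4, 1
d = r₁ − r₂: 2, 0, -4, 1, 1
d²: 4, 0, 16, 1, 1; Σd² = 22
ρ = 1 − 6·22/(5·24) = 1 − 132/120 = -0.100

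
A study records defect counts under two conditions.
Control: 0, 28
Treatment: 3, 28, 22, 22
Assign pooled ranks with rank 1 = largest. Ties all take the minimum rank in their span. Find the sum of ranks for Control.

Sorted (descending): 28, 28, 22, 22, 3, 0
The 2 values of 28 occupy positions 1–2 → each gets rank 1.
The 2 values of 22 occupy positions 3–4 → each gets rank 3.
Control values → pooled ranks: 0→6, 28→1
Rank sum = 6 + 1 = 7

7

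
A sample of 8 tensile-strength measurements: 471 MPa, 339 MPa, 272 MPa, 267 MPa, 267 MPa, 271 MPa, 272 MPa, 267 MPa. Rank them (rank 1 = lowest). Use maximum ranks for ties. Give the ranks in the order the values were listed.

Sorted (ascending): 267, 267, 267, 271, 272, 272, 339, 471
The 3 values of 267 occupy positions 1–3 → each gets rank 3.
The 2 values of 272 occupy positions 5–6 → each gets rank 6.

8, 7, 6, 3, 3, 4, 6, 3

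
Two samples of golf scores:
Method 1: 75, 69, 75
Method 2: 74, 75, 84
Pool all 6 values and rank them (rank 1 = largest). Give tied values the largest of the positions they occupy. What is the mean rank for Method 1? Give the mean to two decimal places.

4.67

Sorted (descending): 84, 75, 75, 75, 74, 69
The 3 values of 75 occupy positions 2–4 → each gets rank 4.
Method 1 values → pooled ranks: 75→4, 69→6, 75→4
Mean rank = (4 + 6 + 4) / 3 = 4.67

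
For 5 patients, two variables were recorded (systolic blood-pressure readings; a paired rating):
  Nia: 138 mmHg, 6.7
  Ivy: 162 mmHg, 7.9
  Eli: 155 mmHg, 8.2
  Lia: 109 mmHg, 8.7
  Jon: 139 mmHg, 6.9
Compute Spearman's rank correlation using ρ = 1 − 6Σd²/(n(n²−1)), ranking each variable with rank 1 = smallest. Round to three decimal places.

-0.100

Ranks of variable 1: 2, 5, 4, 1, 3
Ranks of variable 2: 1, 3, 4, 5, 2
d = r₁ − r₂: 1, 2, 0, -4, 1
d²: 1, 4, 0, 16, 1; Σd² = 22
ρ = 1 − 6·22/(5·24) = 1 − 132/120 = -0.100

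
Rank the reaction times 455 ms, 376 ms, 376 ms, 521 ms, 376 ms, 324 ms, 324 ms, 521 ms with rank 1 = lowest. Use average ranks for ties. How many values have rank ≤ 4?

Sorted (ascending): 324, 324, 376, 376, 376, 455, 521, 521
The 2 values of 324 occupy positions 1–2 → average rank (1+2)/2 = 1.5.
The 3 values of 376 occupy positions 3–5 → average rank 4.
The 2 values of 521 occupy positions 7–8 → average rank (7+8)/2 = 7.5.
Ranks ≤ 4: {1.5, 1.5, 4, 4, 4} → 5 values.

5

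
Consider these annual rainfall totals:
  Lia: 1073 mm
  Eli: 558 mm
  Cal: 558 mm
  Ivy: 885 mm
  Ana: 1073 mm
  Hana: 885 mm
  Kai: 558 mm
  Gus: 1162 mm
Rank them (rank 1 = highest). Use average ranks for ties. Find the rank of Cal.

Sorted (descending): 1162, 1073, 1073, 885, 885, 558, 558, 558
The 2 values of 1073 occupy positions 2–3 → average rank (2+3)/2 = 2.5.
The 2 values of 885 occupy positions 4–5 → average rank (4+5)/2 = 4.5.
The 3 values of 558 occupy positions 6–8 → average rank 7.
Cal has value 558 mm → rank 7.

7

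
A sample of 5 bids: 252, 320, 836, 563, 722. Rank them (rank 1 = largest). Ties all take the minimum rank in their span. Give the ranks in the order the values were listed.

Sorted (descending): 836, 722, 563, 320, 252
No ties — each value takes its position as its rank.

5, 4, 1, 3, 2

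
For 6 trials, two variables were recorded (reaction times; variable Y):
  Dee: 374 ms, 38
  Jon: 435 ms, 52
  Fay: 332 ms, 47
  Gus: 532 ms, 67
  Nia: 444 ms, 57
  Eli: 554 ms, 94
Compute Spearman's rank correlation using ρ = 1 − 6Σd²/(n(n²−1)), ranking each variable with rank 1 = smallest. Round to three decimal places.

Ranks of variable 1: 2, 3, 1, 5, 4, 6
Ranks of variable 2: 1, 3, 2, 5, 4, 6
d = r₁ − r₂: 1, 0, -1, 0, 0, 0
d²: 1, 0, 1, 0, 0, 0; Σd² = 2
ρ = 1 − 6·2/(6·35) = 1 − 12/210 = 0.943

0.943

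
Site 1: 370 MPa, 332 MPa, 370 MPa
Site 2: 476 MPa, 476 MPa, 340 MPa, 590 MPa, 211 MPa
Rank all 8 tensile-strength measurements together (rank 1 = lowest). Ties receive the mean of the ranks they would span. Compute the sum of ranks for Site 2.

Sorted (ascending): 211, 332, 340, 370, 370, 476, 476, 590
The 2 values of 370 occupy positions 4–5 → average rank (4+5)/2 = 4.5.
The 2 values of 476 occupy positions 6–7 → average rank (6+7)/2 = 6.5.
Site 2 values → pooled ranks: 476→6.5, 476→6.5, 340→3, 590→8, 211→1
Rank sum = 6.5 + 6.5 + 3 + 8 + 1 = 25

25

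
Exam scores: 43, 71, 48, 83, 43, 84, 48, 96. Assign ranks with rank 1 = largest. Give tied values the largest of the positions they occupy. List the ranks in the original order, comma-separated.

Sorted (descending): 96, 84, 83, 71, 48, 48, 43, 43
The 2 values of 48 occupy positions 5–6 → each gets rank 6.
The 2 values of 43 occupy positions 7–8 → each gets rank 8.

8, 4, 6, 3, 8, 2, 6, 1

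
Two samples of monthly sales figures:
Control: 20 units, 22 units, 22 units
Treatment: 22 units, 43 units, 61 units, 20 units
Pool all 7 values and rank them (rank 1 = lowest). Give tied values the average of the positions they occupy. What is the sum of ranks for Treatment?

18.5

Sorted (ascending): 20, 20, 22, 22, 22, 43, 61
The 2 values of 20 occupy positions 1–2 → average rank (1+2)/2 = 1.5.
The 3 values of 22 occupy positions 3–5 → average rank 4.
Treatment values → pooled ranks: 22→4, 43→6, 61→7, 20→1.5
Rank sum = 4 + 6 + 7 + 1.5 = 18.5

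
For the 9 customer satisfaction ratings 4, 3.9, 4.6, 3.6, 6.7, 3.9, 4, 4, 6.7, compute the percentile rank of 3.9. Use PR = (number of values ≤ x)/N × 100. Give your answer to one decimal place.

N = 9.
Strictly below 3.9: 1. Equal to 3.9: 2.
PR = 3/9 × 100 = 33.3

33.3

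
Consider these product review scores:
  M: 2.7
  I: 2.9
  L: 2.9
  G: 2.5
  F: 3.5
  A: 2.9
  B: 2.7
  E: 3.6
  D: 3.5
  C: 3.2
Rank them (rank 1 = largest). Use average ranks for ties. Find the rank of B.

8.5

Sorted (descending): 3.6, 3.5, 3.5, 3.2, 2.9, 2.9, 2.9, 2.7, 2.7, 2.5
The 2 values of 3.5 occupy positions 2–3 → average rank (2+3)/2 = 2.5.
The 3 values of 2.9 occupy positions 5–7 → average rank 6.
The 2 values of 2.7 occupy positions 8–9 → average rank (8+9)/2 = 8.5.
B has value 2.7 → rank 8.5.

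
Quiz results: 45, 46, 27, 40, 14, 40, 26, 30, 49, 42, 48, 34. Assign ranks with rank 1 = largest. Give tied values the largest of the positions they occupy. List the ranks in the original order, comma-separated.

Sorted (descending): 49, 48, 46, 45, 42, 40, 40, 34, 30, 27, 26, 14
The 2 values of 40 occupy positions 6–7 → each gets rank 7.

4, 3, 10, 7, 12, 7, 11, 9, 1, 5, 2, 8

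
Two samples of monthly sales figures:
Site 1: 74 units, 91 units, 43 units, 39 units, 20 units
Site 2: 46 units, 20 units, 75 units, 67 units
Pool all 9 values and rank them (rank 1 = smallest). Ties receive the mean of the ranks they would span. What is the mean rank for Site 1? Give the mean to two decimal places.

4.90

Sorted (ascending): 20, 20, 39, 43, 46, 67, 74, 75, 91
The 2 values of 20 occupy positions 1–2 → average rank (1+2)/2 = 1.5.
Site 1 values → pooled ranks: 74→7, 91→9, 43→4, 39→3, 20→1.5
Mean rank = (7 + 9 + 4 + 3 + 1.5) / 5 = 4.90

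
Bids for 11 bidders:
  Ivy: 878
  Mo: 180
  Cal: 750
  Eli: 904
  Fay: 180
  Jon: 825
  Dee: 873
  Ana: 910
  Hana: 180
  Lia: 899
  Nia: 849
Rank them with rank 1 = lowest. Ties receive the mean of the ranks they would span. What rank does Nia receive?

6

Sorted (ascending): 180, 180, 180, 750, 825, 849, 873, 878, 899, 904, 910
The 3 values of 180 occupy positions 1–3 → average rank 2.
Nia has value 849 → rank 6.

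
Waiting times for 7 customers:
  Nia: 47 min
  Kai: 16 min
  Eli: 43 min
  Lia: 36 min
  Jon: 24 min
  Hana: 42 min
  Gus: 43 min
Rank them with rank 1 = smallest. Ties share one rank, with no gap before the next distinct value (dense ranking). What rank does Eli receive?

5

Sorted (ascending): 16, 24, 36, 42, 43, 43, 47
The 2 values of 43 share dense rank 5.
Remaining distinct values take the next consecutive integers.
Eli has value 43 min → rank 5.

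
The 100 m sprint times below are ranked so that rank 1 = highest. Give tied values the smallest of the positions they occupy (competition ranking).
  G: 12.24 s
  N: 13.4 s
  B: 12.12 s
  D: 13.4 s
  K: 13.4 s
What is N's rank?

1

Sorted (descending): 13.4, 13.4, 13.4, 12.24, 12.12
The 3 values of 13.4 occupy positions 1–3 → each gets rank 1.
N has value 13.4 s → rank 1.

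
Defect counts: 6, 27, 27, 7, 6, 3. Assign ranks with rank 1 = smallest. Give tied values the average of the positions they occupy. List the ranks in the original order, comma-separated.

Sorted (ascending): 3, 6, 6, 7, 27, 27
The 2 values of 6 occupy positions 2–3 → average rank (2+3)/2 = 2.5.
The 2 values of 27 occupy positions 5–6 → average rank (5+6)/2 = 5.5.

2.5, 5.5, 5.5, 4, 2.5, 1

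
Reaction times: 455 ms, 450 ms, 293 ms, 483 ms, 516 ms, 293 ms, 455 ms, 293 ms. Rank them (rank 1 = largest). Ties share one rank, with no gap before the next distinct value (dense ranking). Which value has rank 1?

Sorted (descending): 516, 483, 455, 455, 450, 293, 293, 293
The 2 values of 455 share dense rank 3.
The 3 values of 293 share dense rank 5.
Remaining distinct values take the next consecutive integers.
Rank 1 → value 516.

516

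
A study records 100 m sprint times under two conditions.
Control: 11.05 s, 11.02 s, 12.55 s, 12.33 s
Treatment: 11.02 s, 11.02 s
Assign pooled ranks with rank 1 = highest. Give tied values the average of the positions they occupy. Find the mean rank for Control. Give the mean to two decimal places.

2.75

Sorted (descending): 12.55, 12.33, 11.05, 11.02, 11.02, 11.02
The 3 values of 11.02 occupy positions 4–6 → average rank 5.
Control values → pooled ranks: 11.05→3, 11.02→5, 12.55→1, 12.33→2
Mean rank = (3 + 5 + 1 + 2) / 4 = 2.75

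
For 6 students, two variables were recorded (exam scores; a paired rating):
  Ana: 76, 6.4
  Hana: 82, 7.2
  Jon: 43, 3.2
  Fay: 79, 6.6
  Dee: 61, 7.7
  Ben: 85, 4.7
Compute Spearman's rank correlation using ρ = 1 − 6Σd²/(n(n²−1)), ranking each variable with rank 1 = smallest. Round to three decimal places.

0.086

Ranks of variable 1: 3, 5, 1, 4, 2, 6
Ranks of variable 2: 3, 5, 1, 4, 6, 2
d = r₁ − r₂: 0, 0, 0, 0, -4, 4
d²: 0, 0, 0, 0, 16, 16; Σd² = 32
ρ = 1 − 6·32/(6·35) = 1 − 192/210 = 0.086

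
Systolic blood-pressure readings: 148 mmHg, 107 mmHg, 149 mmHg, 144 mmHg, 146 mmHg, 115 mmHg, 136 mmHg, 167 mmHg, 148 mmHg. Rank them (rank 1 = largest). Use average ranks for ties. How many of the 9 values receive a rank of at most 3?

Sorted (descending): 167, 149, 148, 148, 146, 144, 136, 115, 107
The 2 values of 148 occupy positions 3–4 → average rank (3+4)/2 = 3.5.
Ranks ≤ 3: {1, 2} → 2 values.

2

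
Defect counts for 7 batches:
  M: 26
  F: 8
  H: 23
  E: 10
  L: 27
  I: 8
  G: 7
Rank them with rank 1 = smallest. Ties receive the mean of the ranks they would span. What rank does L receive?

7

Sorted (ascending): 7, 8, 8, 10, 23, 26, 27
The 2 values of 8 occupy positions 2–3 → average rank (2+3)/2 = 2.5.
L has value 27 → rank 7.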